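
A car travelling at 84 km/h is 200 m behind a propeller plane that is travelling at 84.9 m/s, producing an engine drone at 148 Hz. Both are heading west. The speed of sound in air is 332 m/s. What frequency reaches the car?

126 Hz

84 km/h = 23.33 m/s.
The car is behind, so the propeller plane is moving away from it while the car is moving toward the propeller plane.
With source receding and observer approaching, f' = f · (v + v_o)/(v + v_s).
f' = 148 × (332 + 23.33)/(332 + 84.9) = 148 × 355.33/416.9 ≈ 126 Hz.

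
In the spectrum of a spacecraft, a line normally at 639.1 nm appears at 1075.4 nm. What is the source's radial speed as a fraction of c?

λ'/λ₀ = 1.6827 > 1 (redshift), so the source is receding.
λ'/λ₀ = √((1 + β)/(1 − β)) for a receding source ⇒ β = (r² − 1)/(r² + 1) with r = λ'/λ₀.
β = (2.8314 − 1)/(2.8314 + 1) ≈ 0.478.

0.478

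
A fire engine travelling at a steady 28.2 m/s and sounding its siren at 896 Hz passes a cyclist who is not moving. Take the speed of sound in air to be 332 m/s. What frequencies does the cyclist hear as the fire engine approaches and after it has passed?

979 Hz approaching; 826 Hz receding

Approaching: f₁ = f · v/(v − v_s) = 896 × 332/303.8 ≈ 979 Hz.
Receding: f₂ = f · v/(v + v_s) = 896 × 332/360.2 ≈ 826 Hz.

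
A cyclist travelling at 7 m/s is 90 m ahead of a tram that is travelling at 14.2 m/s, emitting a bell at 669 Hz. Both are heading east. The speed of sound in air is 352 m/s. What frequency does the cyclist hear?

The cyclist is ahead, so the tram is moving toward it while the cyclist is moving away from the tram.
With source approaching and observer receding, f' = f · (v − v_o)/(v − v_s).
f' = 669 × (352 − 7)/(352 − 14.2) = 669 × 345/337.8 ≈ 683 Hz.

683 Hz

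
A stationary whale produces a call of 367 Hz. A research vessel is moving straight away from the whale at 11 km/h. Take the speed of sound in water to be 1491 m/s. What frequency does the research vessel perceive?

366 Hz

11 km/h = 3.056 m/s.
Moving observer, stationary source: f' = f · (v − v_o)/v.
f' = 367 × (1491 − 3.056)/1491 = 367 × 1487.9/1491 ≈ 366 Hz.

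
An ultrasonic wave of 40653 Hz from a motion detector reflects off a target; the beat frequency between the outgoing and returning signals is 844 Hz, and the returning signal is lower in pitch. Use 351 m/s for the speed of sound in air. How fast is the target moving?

Double Doppler shift off a moving reflector: f₂ = f₀ · (v + u)/(v − u) (u > 0 toward emitter).
Returning signal is lower, so f₂ = f₀ − Δf = 40653 − 844 = 39809 Hz.
Rearranging, u = v · (f₂ − f₀)/(f₂ + f₀) = 351 × -844/80462 ≈ -3.7 m/s.
So the target is moving at 3.7 m/s away from the emitter.

3.7 m/s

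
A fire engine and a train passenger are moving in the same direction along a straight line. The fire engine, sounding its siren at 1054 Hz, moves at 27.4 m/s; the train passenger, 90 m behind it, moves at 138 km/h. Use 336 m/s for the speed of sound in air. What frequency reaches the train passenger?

1086 Hz

138 km/h = 38.33 m/s.
The train passenger is behind, so the fire engine is moving away from it while the train passenger is moving toward the fire engine.
General Doppler shift: f' = f · (v + v_o)/(v + v_s).
f' = 1054 × (336 + 38.33)/(336 + 27.4) = 1054 × 374.33/363.4 ≈ 1086 Hz.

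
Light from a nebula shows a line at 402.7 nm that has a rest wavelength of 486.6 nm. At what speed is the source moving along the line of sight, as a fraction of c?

λ'/λ₀ = 0.8276 < 1 (blueshift), so the source is approaching.
λ'/λ₀ = √((1 − β)/(1 + β)) for an approaching source ⇒ β = (1 − r²)/(1 + r²) with r = λ'/λ₀.
β = (1 − 0.6849)/(1 + 0.6849) ≈ 0.187.

0.187c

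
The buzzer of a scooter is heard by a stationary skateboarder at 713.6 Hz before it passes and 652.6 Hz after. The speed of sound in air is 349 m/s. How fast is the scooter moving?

15.6 m/s

f₁/f₂ = (v + v_s)/(v − v_s), so v_s = v · (f₁ − f₂)/(f₁ + f₂).
v_s = 349 × (713.6 − 652.6)/(713.6 + 652.6) = 349 × 61.0/1366.2 ≈ 15.6 m/s.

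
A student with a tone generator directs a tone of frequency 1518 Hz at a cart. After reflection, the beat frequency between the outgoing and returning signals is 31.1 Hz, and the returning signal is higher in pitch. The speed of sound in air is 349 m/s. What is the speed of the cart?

3.5 m/s

Double Doppler shift off a moving reflector: f₂ = f₀ · (v + u)/(v − u) (u > 0 toward emitter).
Returning signal is higher, so f₂ = f₀ + Δf = 1518 + 31.1 = 1549.1 Hz.
Rearranging, u = v · (f₂ − f₀)/(f₂ + f₀) = 349 × 31.1/3067.1 ≈ 3.5 m/s.
So the cart is moving at 3.5 m/s toward the emitter.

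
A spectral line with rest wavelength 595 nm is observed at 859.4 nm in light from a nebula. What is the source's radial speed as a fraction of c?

0.352

λ'/λ₀ = 1.4444 > 1 (redshift), so the source is receding.
λ'/λ₀ = √((1 + β)/(1 − β)) for a receding source ⇒ β = (r² − 1)/(r² + 1) with r = λ'/λ₀.
β = (2.0862 − 1)/(2.0862 + 1) ≈ 0.352.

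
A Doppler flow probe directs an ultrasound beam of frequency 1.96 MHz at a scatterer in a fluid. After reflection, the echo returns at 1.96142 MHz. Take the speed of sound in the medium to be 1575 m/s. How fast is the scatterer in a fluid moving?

Double Doppler shift off a moving reflector: f₂ = f₀ · (v + u)/(v − u) (u > 0 toward emitter).
Rearranging, u = v · (f₂ − f₀)/(f₂ + f₀) = 1575 × 0.00142/3.92142 ≈ 0.57 m/s.
So the scatterer in a fluid is moving at 0.57 m/s toward the emitter.

0.57 m/s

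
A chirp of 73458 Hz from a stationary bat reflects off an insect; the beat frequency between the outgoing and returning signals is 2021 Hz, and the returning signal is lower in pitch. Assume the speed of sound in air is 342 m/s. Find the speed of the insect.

Double Doppler shift off a moving reflector: f₂ = f₀ · (v + u)/(v − u) (u > 0 toward emitter).
Returning signal is lower, so f₂ = f₀ − Δf = 73458 − 2021 = 71437 Hz.
Rearranging, u = v · (f₂ − f₀)/(f₂ + f₀) = 342 × -2021/144895 ≈ -4.8 m/s.
So the insect is moving at 4.8 m/s away from the emitter.

4.8 m/s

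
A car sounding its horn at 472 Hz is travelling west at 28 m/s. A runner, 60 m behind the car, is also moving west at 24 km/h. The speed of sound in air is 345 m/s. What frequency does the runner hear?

445 Hz

24 km/h = 6.667 m/s.
The runner is behind, so the car is moving away from it while the runner is moving toward the car.
General Doppler shift: f' = f · (v + v_o)/(v + v_s).
f' = 472 × (345 + 6.667)/(345 + 28) = 472 × 351.67/373 ≈ 445 Hz.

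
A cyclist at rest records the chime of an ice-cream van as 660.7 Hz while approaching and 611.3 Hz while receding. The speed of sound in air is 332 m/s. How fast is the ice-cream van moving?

f₁/f₂ = (v + v_s)/(v − v_s), so v_s = v · (f₁ − f₂)/(f₁ + f₂).
v_s = 332 × (660.7 − 611.3)/(660.7 + 611.3) = 332 × 49.4/1272.0 ≈ 12.9 m/s.

12.9 m/s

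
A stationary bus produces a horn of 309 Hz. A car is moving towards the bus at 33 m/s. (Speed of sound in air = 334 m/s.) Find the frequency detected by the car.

340 Hz

Only the observer moves, toward the source, so f' = f · (v + v_o)/v.
f' = 309 × (334 + 33)/334 = 309 × 367/334 ≈ 340 Hz.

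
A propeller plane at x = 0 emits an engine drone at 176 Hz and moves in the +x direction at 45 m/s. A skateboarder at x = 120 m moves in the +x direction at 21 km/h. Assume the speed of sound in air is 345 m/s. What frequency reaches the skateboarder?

21 km/h = 5.833 m/s.
The observer lies on the +x side, so the source is heading toward the observer and the observer is heading away from the source.
With source approaching and observer receding, f' = f · (v − v_o)/(v − v_s).
f' = 176 × (345 − 5.833)/(345 − 45) = 176 × 339.17/300 ≈ 199 Hz.

199 Hz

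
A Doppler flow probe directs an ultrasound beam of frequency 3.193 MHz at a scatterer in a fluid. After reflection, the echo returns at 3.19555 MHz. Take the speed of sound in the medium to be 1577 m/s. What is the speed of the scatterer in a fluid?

0.63 m/s

Double Doppler shift off a moving reflector: f₂ = f₀ · (v + u)/(v − u) (u > 0 toward emitter).
Rearranging, u = v · (f₂ − f₀)/(f₂ + f₀) = 1577 × 0.00255/6.38855 ≈ 0.63 m/s.
So the scatterer in a fluid is moving at 0.63 m/s toward the emitter.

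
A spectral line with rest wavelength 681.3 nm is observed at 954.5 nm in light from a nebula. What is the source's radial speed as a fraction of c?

λ'/λ₀ = 1.4010 > 1 (redshift), so the source is receding.
λ'/λ₀ = √((1 + β)/(1 − β)) for a receding source ⇒ β = (r² − 1)/(r² + 1) with r = λ'/λ₀.
β = (1.9628 − 1)/(1.9628 + 1) ≈ 0.325.

0.325c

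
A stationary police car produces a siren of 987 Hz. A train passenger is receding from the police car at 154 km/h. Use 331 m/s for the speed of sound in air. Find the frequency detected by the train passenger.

859 Hz

154 km/h = 42.78 m/s.
Moving observer, stationary source: f' = f · (v − v_o)/v.
f' = 987 × (331 − 42.78)/331 = 987 × 288.22/331 ≈ 859 Hz.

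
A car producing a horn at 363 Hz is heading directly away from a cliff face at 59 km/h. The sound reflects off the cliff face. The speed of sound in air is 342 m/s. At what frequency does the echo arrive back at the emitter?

330 Hz

59 km/h = 16.39 m/s.
The cliff face receives the sound from a moving source: f₁ = f₀ · v/(v + v_e) = 363 × 342/358.39 ≈ 346 Hz.
On the return leg the car is a moving observer: f₂ = f₁ · (v − v_e)/v = 346 × 325.61/342 ≈ 330 Hz.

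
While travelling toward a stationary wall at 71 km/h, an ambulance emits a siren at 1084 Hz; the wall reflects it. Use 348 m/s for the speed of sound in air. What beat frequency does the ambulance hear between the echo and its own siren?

130 Hz

71 km/h = 19.72 m/s.
The wall receives the sound from a moving source: f₁ = f₀ · v/(v − v_e) = 1084 × 348/328.28 ≈ 1149.1 Hz.
On the return leg the ambulance is a moving observer: f₂ = f₁ · (v + v_e)/v = 1149.1 × 367.72/348 ≈ 1214.2 Hz.
Beat against the emitted tone: |f₂ − f₀| = 2v_e·f₀/(v − v_e) = 2 × 19.72 × 1084/328.28 ≈ 130 Hz.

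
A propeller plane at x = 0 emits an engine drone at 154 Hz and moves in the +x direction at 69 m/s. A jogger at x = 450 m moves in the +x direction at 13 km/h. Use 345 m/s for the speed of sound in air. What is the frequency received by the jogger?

13 km/h = 3.611 m/s.
The observer lies on the +x side, so the source is heading toward the observer and the observer is heading away from the source.
With source approaching and observer receding, f' = f · (v − v_o)/(v − v_s).
f' = 154 × (345 − 3.611)/(345 − 69) = 154 × 341.39/276 ≈ 190 Hz.

190 Hz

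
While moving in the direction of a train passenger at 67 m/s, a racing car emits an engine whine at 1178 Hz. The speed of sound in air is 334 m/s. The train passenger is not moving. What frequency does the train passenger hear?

1474 Hz

Moving source, stationary observer: f' = f · v/(v − v_s) since the source is approaching.
f' = 1178 × 334/(334 − 67) = 1178 × 334/267 ≈ 1474 Hz.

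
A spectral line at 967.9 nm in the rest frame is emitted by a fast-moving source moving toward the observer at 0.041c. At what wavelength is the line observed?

929.0 nm

Relativistic Doppler for wavelength: λ' = λ₀ · √((1 − β)/(1 + β)).
λ' = 967.9 × √(0.9590/1.0410) = 967.9 × 0.95981 ≈ 929.0 nm.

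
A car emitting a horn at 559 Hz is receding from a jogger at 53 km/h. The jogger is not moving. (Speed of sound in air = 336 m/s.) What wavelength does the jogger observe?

62.7 cm

53 km/h = 14.72 m/s.
Only the source moves, away from the listener, so f' = f · v/(v + v_s).
f' = 559 × 336/(336 + 14.72) ≈ 536 Hz.
λ' = v/f' = 336/535.535 ≈ 62.7 cm.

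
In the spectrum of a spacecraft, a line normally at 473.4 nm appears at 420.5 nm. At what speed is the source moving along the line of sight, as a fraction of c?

λ'/λ₀ = 0.8883 < 1 (blueshift), so the source is approaching.
λ'/λ₀ = √((1 − β)/(1 + β)) for an approaching source ⇒ β = (1 − r²)/(1 + r²) with r = λ'/λ₀.
β = (1 − 0.7890)/(1 + 0.7890) ≈ 0.118.

0.118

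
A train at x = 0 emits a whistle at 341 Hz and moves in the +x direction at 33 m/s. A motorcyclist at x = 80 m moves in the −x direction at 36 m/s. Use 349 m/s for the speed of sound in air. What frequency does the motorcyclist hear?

The observer lies on the +x side, so the source is heading toward the observer and the observer is heading toward the source.
General Doppler shift: f' = f · (v + v_o)/(v − v_s).
f' = 341 × (349 + 36)/(349 − 33) = 341 × 385/316 ≈ 415 Hz.

415 Hz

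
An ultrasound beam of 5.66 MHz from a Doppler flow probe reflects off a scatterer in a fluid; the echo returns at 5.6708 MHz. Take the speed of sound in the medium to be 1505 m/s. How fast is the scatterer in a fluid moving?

1.43 m/s

Double Doppler shift off a moving reflector: f₂ = f₀ · (v + u)/(v − u) (u > 0 toward emitter).
Rearranging, u = v · (f₂ − f₀)/(f₂ + f₀) = 1505 × 0.0108/11.3308 ≈ 1.43 m/s.
So the scatterer in a fluid is moving at 1.43 m/s toward the emitter.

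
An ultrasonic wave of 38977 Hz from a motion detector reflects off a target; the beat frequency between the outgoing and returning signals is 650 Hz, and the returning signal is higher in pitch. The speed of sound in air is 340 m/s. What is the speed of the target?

2.81 m/s

Double Doppler shift off a moving reflector: f₂ = f₀ · (v + u)/(v − u) (u > 0 toward emitter).
Returning signal is higher, so f₂ = f₀ + Δf = 38977 + 650 = 39627 Hz.
Rearranging, u = v · (f₂ − f₀)/(f₂ + f₀) = 340 × 650/78604 ≈ 2.81 m/s.
So the target is moving at 2.81 m/s toward the emitter.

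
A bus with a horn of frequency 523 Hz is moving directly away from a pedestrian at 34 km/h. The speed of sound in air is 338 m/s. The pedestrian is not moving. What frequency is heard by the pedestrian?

509 Hz

34 km/h = 9.444 m/s.
With the source moving away from a stationary observer, f' = f · v/(v + v_s).
f' = 523 × 338/(338 + 9.444) = 523 × 338/347.4 ≈ 509 Hz.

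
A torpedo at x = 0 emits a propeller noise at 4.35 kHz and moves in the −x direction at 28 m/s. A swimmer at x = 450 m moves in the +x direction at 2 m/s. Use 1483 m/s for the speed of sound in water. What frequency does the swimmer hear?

4.26 kHz

The observer lies on the +x side, so the source is heading away from the observer and the observer is heading away from the source.
With source receding and observer receding, f' = f · (v − v_o)/(v + v_s).
f' = 4.35 × (1483 − 2)/(1483 + 28) = 4.35 × 1481/1511 ≈ 4.26 kHz.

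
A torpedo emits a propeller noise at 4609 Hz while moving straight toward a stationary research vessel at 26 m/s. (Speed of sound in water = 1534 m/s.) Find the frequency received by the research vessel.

4688 Hz

With the source moving toward a stationary observer, f' = f · v/(v − v_s).
f' = 4609 × 1534/(1534 − 26) = 4609 × 1534/1508 ≈ 4688 Hz.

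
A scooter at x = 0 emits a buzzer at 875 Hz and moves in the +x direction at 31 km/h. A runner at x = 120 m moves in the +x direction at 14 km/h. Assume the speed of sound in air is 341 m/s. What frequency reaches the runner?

31 km/h = 8.611 m/s; 14 km/h = 3.889 m/s.
The observer lies on the +x side, so the source is heading toward the observer and the observer is heading away from the source.
General Doppler shift: f' = f · (v − v_o)/(v − v_s).
f' = 875 × (341 − 3.889)/(341 − 8.611) = 875 × 337.11/332.39 ≈ 887 Hz.

887 Hz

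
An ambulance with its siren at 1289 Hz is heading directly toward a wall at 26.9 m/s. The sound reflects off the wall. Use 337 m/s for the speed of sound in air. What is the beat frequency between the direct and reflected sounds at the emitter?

224 Hz

The wall receives the sound from a moving source: f₁ = f₀ · v/(v − v_e) = 1289 × 337/310.1 ≈ 1401 Hz.
On the return leg the ambulance is a moving observer: f₂ = f₁ · (v + v_e)/v = 1401 × 363.9/337 ≈ 1513 Hz.
Equivalently f₂ = f₀ · (v + v_e)/(v − v_e).
Beat against the emitted tone: |f₂ − f₀| = 2v_e·f₀/(v − v_e) = 2 × 26.9 × 1289/310.1 ≈ 224 Hz.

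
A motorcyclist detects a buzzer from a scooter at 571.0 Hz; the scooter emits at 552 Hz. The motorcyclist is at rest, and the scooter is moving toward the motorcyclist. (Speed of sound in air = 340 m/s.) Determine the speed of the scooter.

f' = f · v/(v − v_s) ⇒ v_s = v · |1 − f/f'|.
v_s = 340 × |1 − 552/571.0| = 340 × 0.03327 ≈ 11.3 m/s.

11.3 m/s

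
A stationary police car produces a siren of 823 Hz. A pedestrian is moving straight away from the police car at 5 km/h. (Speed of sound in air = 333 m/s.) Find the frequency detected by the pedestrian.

820 Hz

5 km/h = 1.389 m/s.
Moving observer, stationary source: f' = f · (v − v_o)/v.
f' = 823 × (333 − 1.389)/333 = 823 × 331.61/333 ≈ 820 Hz.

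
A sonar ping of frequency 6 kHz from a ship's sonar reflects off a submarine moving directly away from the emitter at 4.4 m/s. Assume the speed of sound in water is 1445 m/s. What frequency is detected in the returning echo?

5.96 kHz

At the submarine (a moving observer), f₁ = f₀ · (v − u)/v = 6 × 1440.6/1445 ≈ 5.98 kHz.
The reflection then acts as a moving source: f₂ = f₁ · v/(v + u) ≈ 5.96 kHz.
Equivalently f₂ = f₀ · (v − u)/(v + u).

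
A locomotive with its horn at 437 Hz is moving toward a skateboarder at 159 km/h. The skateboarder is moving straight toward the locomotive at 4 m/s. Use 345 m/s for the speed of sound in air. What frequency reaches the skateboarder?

159 km/h = 44.17 m/s.
With source approaching and observer approaching, f' = f · (v + v_o)/(v − v_s).
f' = 437 × (345 + 4)/(345 − 44.17) = 437 × 349/300.83 ≈ 507 Hz.

507 Hz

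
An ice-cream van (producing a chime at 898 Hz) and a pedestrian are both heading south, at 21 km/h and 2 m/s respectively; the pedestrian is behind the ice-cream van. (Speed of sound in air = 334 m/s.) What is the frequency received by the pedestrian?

21 km/h = 5.833 m/s.
The pedestrian is behind, so the ice-cream van is moving away from it while the pedestrian is moving toward the ice-cream van.
General Doppler shift: f' = f · (v + v_o)/(v + v_s).
f' = 898 × (334 + 2)/(334 + 5.833) = 898 × 336/339.83 ≈ 888 Hz.

888 Hz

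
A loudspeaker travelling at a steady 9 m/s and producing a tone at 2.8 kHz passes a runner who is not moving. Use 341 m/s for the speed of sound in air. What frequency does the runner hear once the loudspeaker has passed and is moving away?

Receding: f₂ = f · v/(v + v_s) = 2.8 × 341/350 ≈ 2.73 kHz.

2.73 kHz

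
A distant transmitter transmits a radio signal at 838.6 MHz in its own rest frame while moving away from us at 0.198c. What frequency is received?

Relativistic Doppler for frequency: f' = f₀ · √((1 − β)/(1 + β)).
f' = 838.6 × √(0.8020/1.1980) = 838.6 × 0.81820 ≈ 686.1 MHz.

686.1 MHz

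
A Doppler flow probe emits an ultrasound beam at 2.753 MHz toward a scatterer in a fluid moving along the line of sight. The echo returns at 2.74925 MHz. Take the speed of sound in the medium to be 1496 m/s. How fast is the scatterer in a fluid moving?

1.02 m/s

Double Doppler shift off a moving reflector: f₂ = f₀ · (v + u)/(v − u) (u > 0 toward emitter).
Rearranging, u = v · (f₂ − f₀)/(f₂ + f₀) = 1496 × -0.00375/5.50225 ≈ -1.02 m/s.
So the scatterer in a fluid is moving at 1.02 m/s away from the emitter.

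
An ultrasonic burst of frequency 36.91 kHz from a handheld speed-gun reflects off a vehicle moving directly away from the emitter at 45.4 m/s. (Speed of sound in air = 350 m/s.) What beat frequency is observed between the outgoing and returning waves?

The vehicle first receives the wave as a moving observer: f₁ = f₀ · (v − u)/v = 36.91 × (350 − 45.4)/350 ≈ 32.12 kHz.
The reflection then acts as a moving source: f₂ = f₁ · v/(v + u) ≈ 28.43 kHz.
Equivalently f₂ = f₀ · (v − u)/(v + u).
Beat frequency (with f₀ = 36910 Hz): |f₂ − f₀| = 2u·f₀/(v + u) = 2 × 45.4 × 36910/395.4 ≈ 8476 Hz.

8476 Hz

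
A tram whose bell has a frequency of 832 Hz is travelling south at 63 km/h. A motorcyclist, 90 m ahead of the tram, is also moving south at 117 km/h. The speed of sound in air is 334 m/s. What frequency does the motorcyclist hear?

793 Hz

63 km/h = 17.5 m/s; 117 km/h = 32.5 m/s.
The motorcyclist is ahead, so the tram is moving toward it while the motorcyclist is moving away from the tram.
Both move, so f' = f · (v − v_o)/(v − v_s).
f' = 832 × (334 − 32.5)/(334 − 17.5) = 832 × 301.5/316.5 ≈ 793 Hz.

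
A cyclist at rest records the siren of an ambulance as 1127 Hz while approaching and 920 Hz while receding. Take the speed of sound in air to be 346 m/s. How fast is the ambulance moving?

f₁/f₂ = (v + v_s)/(v − v_s), so v_s = v · (f₁ − f₂)/(f₁ + f₂).
v_s = 346 × (1127 − 920)/(1127 + 920) = 346 × 207/2047 ≈ 35 m/s.

35 m/s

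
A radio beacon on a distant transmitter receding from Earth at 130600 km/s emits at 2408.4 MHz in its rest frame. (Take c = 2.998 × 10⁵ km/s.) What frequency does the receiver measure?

β = v/c = 130600/299800 = 0.4356.
Relativistic Doppler for frequency: f' = f₀ · √((1 − β)/(1 + β)).
f' = 2408.4 × √(0.5644/1.4356) = 2408.4 × 0.62699 ≈ 1510.1 MHz.

1510.1 MHz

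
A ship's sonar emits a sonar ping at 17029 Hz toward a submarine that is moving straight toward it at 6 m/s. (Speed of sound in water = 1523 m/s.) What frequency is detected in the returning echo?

17164 Hz

At the submarine (a moving observer), f₁ = f₀ · (v + u)/v = 17029 × 1529/1523 ≈ 17096 Hz.
On reflection it acts as a source moving toward the stationary detector: f₂ = f₁ · v/(v − u) = 17096 × 1523/1517 ≈ 17164 Hz.
Equivalently f₂ = f₀ · (v + u)/(v − u).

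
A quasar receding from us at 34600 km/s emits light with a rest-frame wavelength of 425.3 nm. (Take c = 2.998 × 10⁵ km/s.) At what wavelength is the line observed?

477.6 nm

β = v/c = 34600/299800 = 0.1154.
Relativistic Doppler for wavelength: λ' = λ₀ · √((1 + β)/(1 − β)).
λ' = 425.3 × √(1.1154/0.8846) = 425.3 × 1.12291 ≈ 477.6 nm.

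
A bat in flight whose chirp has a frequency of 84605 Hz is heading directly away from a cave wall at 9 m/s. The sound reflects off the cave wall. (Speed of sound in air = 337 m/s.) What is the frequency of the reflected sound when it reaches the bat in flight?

80204 Hz

The cave wall receives the sound from a moving source: f₁ = f₀ · v/(v + v_e) = 84605 × 337/346 ≈ 82404 Hz.
On the return leg the bat in flight is a moving observer: f₂ = f₁ · (v − v_e)/v = 82404 × 328/337 ≈ 80204 Hz.
Equivalently f₂ = f₀ · (v − v_e)/(v + v_e).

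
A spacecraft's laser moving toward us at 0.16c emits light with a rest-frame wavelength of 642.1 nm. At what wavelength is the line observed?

546.4 nm

Relativistic Doppler for wavelength: λ' = λ₀ · √((1 − β)/(1 + β)).
λ' = 642.1 × √(0.8400/1.1600) = 642.1 × 0.85096 ≈ 546.4 nm.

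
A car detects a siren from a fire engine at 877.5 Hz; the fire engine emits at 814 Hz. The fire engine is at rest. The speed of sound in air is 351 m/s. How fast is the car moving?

f' > f, so the car is approaching.
f' = f · (v + v_o)/v ⇒ v_o = v · |f'/f − 1|.
v_o = 351 × |877.5/814 − 1| = 351 × 0.07801 ≈ 27 m/s.

27 m/s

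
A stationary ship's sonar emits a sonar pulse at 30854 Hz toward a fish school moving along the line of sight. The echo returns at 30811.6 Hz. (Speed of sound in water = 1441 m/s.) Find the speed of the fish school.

Double Doppler shift off a moving reflector: f₂ = f₀ · (v + u)/(v − u) (u > 0 toward emitter).
Rearranging, u = v · (f₂ − f₀)/(f₂ + f₀) = 1441 × -42.4/61665.6 ≈ -0.99 m/s.
So the fish school is moving at 0.99 m/s away from the emitter.

0.99 m/s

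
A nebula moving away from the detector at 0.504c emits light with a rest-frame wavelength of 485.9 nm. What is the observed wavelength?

Relativistic Doppler for wavelength: λ' = λ₀ · √((1 + β)/(1 − β)).
λ' = 485.9 × √(1.5040/0.4960) = 485.9 × 1.74134 ≈ 846.1 nm.

846.1 nm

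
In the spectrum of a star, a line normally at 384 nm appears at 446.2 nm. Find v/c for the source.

0.149c

λ'/λ₀ = 1.1620 > 1 (redshift), so the source is receding.
λ'/λ₀ = √((1 + β)/(1 − β)) for a receding source ⇒ β = (r² − 1)/(r² + 1) with r = λ'/λ₀.
β = (1.3502 − 1)/(1.3502 + 1) ≈ 0.149.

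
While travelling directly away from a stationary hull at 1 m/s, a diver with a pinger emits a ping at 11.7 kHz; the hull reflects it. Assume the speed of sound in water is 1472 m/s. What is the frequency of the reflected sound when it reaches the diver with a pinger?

The hull receives the sound from a moving source: f₁ = f₀ · v/(v + v_e) = 11.7 × 1472/1473 ≈ 11.69 kHz.
On the return leg the diver with a pinger is a moving observer: f₂ = f₁ · (v − v_e)/v = 11.69 × 1471/1472 ≈ 11.68 kHz.

11.68 kHz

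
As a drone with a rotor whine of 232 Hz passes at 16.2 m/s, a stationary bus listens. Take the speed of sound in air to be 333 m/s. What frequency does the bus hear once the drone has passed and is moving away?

Receding: f₂ = f · v/(v + v_s) = 232 × 333/349.2 ≈ 221 Hz.

221 Hz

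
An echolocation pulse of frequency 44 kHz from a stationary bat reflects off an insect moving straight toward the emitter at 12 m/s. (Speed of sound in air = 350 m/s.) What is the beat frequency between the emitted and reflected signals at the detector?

The insect first receives the wave as a moving observer: f₁ = f₀ · (v + u)/v = 44 × (350 + 12)/350 ≈ 45.51 kHz.
On reflection it acts as a source moving toward the stationary detector: f₂ = f₁ · v/(v − u) = 45.51 × 350/338 ≈ 47.12 kHz.
Equivalently f₂ = f₀ · (v + u)/(v − u).
Beat frequency (with f₀ = 44000 Hz): |f₂ − f₀| = 2u·f₀/(v − u) = 2 × 12 × 44000/338 ≈ 3124 Hz.

3124 Hz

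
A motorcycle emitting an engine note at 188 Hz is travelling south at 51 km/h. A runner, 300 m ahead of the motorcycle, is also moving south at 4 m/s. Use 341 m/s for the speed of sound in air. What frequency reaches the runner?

194 Hz

51 km/h = 14.17 m/s.
The runner is ahead, so the motorcycle is moving toward it while the runner is moving away from the motorcycle.
Both move, so f' = f · (v − v_o)/(v − v_s).
f' = 188 × (341 − 4)/(341 − 14.17) = 188 × 337/326.83 ≈ 194 Hz.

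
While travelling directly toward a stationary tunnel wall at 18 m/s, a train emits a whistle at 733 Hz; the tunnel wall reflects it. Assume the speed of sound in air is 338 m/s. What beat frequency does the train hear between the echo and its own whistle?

82 Hz

The tunnel wall receives the sound from a moving source: f₁ = f₀ · v/(v − v_e) = 733 × 338/320 ≈ 774.2 Hz.
On the return leg the train is a moving observer: f₂ = f₁ · (v + v_e)/v = 774.2 × 356/338 ≈ 815.5 Hz.
Equivalently f₂ = f₀ · (v + v_e)/(v − v_e).
Beat against the emitted tone: |f₂ − f₀| = 2v_e·f₀/(v − v_e) = 2 × 18 × 733/320 ≈ 82 Hz.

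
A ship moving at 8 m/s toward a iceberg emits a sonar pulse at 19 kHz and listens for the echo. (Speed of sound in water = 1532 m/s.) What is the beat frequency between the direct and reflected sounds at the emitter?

199 Hz

The iceberg receives the sound from a moving source: f₁ = f₀ · v/(v − v_e) = 19 × 1532/1524 ≈ 19.0997 kHz.
On the return leg the ship is a moving observer: f₂ = f₁ · (v + v_e)/v = 19.0997 × 1540/1532 ≈ 19.1995 kHz.
Beat against the emitted tone (with f₀ = 19000 Hz): |f₂ − f₀| = 2v_e·f₀/(v − v_e) = 2 × 8 × 19000/1524 ≈ 199 Hz.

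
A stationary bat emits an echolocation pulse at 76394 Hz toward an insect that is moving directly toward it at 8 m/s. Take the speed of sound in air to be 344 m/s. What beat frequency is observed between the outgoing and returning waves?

At the insect (a moving observer), f₁ = f₀ · (v + u)/v = 76394 × 352/344 ≈ 78171 Hz.
The reflection then acts as a moving source: f₂ = f₁ · v/(v − u) ≈ 80032 Hz.
Equivalently f₂ = f₀ · (v + u)/(v − u).
Beat frequency: |f₂ − f₀| = 2u·f₀/(v − u) = 2 × 8 × 76394/336 ≈ 3638 Hz.

3638 Hz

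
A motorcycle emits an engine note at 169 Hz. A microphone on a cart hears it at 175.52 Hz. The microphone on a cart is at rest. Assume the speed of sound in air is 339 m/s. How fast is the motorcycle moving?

f' > f, so the motorcycle is approaching.
f' = f · v/(v − v_s) ⇒ v_s = v · |1 − f/f'|.
v_s = 339 × |1 − 169/175.52| = 339 × 0.03715 ≈ 12.6 m/s.

12.6 m/s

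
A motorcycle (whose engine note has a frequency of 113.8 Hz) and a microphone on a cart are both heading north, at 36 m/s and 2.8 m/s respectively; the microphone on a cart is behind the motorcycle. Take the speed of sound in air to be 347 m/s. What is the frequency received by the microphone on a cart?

104 Hz

The microphone on a cart is behind, so the motorcycle is moving away from it while the microphone on a cart is moving toward the motorcycle.
With source receding and observer approaching, f' = f · (v + v_o)/(v + v_s).
f' = 113.8 × (347 + 2.8)/(347 + 36) = 113.8 × 349.8/383 ≈ 104 Hz.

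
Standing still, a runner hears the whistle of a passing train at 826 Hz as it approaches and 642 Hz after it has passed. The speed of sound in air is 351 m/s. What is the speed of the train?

44 m/s

f₁/f₂ = (v + v_s)/(v − v_s), so v_s = v · (f₁ − f₂)/(f₁ + f₂).
v_s = 351 × (826 − 642)/(826 + 642) = 351 × 184/1468 ≈ 44 m/s.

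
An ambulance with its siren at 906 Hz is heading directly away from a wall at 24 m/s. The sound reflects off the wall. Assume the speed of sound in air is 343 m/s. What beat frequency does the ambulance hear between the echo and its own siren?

118 Hz

The wall receives the sound from a moving source: f₁ = f₀ · v/(v + v_e) = 906 × 343/367 ≈ 846.8 Hz.
On the return leg the ambulance is a moving observer: f₂ = f₁ · (v − v_e)/v = 846.8 × 319/343 ≈ 787.5 Hz.
Beat against the emitted tone: |f₂ − f₀| = 2v_e·f₀/(v + v_e) = 2 × 24 × 906/367 ≈ 118 Hz.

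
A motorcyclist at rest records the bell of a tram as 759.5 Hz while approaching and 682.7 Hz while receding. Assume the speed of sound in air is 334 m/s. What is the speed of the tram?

17.8 m/s

f₁/f₂ = (v + v_s)/(v − v_s), so v_s = v · (f₁ − f₂)/(f₁ + f₂).
v_s = 334 × (759.5 − 682.7)/(759.5 + 682.7) = 334 × 76.8/1442.2 ≈ 17.8 m/s.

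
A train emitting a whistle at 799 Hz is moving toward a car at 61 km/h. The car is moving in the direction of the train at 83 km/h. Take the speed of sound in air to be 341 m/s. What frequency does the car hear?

898 Hz

61 km/h = 16.94 m/s; 83 km/h = 23.06 m/s.
General Doppler shift: f' = f · (v + v_o)/(v − v_s).
f' = 799 × (341 + 23.06)/(341 − 16.94) = 799 × 364.06/324.06 ≈ 898 Hz.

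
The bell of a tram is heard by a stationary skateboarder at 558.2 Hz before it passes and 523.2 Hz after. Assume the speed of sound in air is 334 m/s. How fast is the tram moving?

f₁/f₂ = (v + v_s)/(v − v_s), so v_s = v · (f₁ − f₂)/(f₁ + f₂).
v_s = 334 × (558.2 − 523.2)/(558.2 + 523.2) = 334 × 35.0/1081.4 ≈ 10.8 m/s.

10.8 m/s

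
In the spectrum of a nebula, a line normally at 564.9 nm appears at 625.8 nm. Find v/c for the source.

0.102

λ'/λ₀ = 1.1078 > 1 (redshift), so the source is receding.
λ'/λ₀ = √((1 + β)/(1 − β)) for a receding source ⇒ β = (r² − 1)/(r² + 1) with r = λ'/λ₀.
β = (1.2272 − 1)/(1.2272 + 1) ≈ 0.102.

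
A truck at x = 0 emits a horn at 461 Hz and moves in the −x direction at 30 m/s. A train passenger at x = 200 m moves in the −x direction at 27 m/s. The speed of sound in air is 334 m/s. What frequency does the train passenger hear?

457 Hz

The observer lies on the +x side, so the source is heading away from the observer and the observer is heading toward the source.
General Doppler shift: f' = f · (v + v_o)/(v + v_s).
f' = 461 × (334 + 27)/(334 + 30) = 461 × 361/364 ≈ 457 Hz.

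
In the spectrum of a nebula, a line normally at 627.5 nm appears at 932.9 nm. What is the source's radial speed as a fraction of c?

λ'/λ₀ = 1.4867 > 1 (redshift), so the source is receding.
λ'/λ₀ = √((1 + β)/(1 − β)) for a receding source ⇒ β = (r² − 1)/(r² + 1) with r = λ'/λ₀.
β = (2.2103 − 1)/(2.2103 + 1) ≈ 0.377.

0.377c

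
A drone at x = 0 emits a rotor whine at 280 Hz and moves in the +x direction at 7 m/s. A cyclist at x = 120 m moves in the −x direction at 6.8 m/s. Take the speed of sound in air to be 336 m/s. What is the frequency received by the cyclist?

The observer lies on the +x side, so the source is heading toward the observer and the observer is heading toward the source.
General Doppler shift: f' = f · (v + v_o)/(v − v_s).
f' = 280 × (336 + 6.8)/(336 − 7) = 280 × 342.8/329 ≈ 292 Hz.

292 Hz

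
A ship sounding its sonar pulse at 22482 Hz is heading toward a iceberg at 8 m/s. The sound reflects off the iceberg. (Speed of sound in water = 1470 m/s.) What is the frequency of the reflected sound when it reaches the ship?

The iceberg receives the sound from a moving source: f₁ = f₀ · v/(v − v_e) = 22482 × 1470/1462 ≈ 22605 Hz.
On the return leg the ship is a moving observer: f₂ = f₁ · (v + v_e)/v = 22605 × 1478/1470 ≈ 22728 Hz.
Equivalently f₂ = f₀ · (v + v_e)/(v − v_e).

22728 Hz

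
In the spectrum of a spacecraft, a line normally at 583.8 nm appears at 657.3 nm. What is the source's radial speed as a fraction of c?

λ'/λ₀ = 1.1259 > 1 (redshift), so the source is receding.
λ'/λ₀ = √((1 + β)/(1 − β)) for a receding source ⇒ β = (r² − 1)/(r² + 1) with r = λ'/λ₀.
β = (1.2676 − 1)/(1.2676 + 1) ≈ 0.118.

0.118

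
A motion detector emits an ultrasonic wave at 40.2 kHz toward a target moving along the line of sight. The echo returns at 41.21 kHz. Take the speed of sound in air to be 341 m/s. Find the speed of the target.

Double Doppler shift off a moving reflector: f₂ = f₀ · (v + u)/(v − u) (u > 0 toward emitter).
Rearranging, u = v · (f₂ − f₀)/(f₂ + f₀) = 341 × 1.01/81.41 ≈ 4.2 m/s.
So the target is moving at 4.2 m/s toward the emitter.

4.2 m/s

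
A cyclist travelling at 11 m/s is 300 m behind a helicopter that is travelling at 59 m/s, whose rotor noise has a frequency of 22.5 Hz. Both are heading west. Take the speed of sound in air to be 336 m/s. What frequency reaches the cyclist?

19.8 Hz

The cyclist is behind, so the helicopter is moving away from it while the cyclist is moving toward the helicopter.
Both move, so f' = f · (v + v_o)/(v + v_s).
f' = 22.5 × (336 + 11)/(336 + 59) = 22.5 × 347/395 ≈ 19.8 Hz.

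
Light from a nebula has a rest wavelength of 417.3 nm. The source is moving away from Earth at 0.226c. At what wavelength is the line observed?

Relativistic Doppler for wavelength: λ' = λ₀ · √((1 + β)/(1 − β)).
λ' = 417.3 × √(1.2260/0.7740) = 417.3 × 1.25856 ≈ 525.2 nm.

525.2 nm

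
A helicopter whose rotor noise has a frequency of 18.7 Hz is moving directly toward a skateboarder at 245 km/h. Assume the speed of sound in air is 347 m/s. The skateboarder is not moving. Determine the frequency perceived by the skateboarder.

245 km/h = 68.06 m/s.
With the source moving toward a stationary observer, f' = f · v/(v − v_s).
f' = 18.7 × 347/(347 − 68.06) = 18.7 × 347/278.9 ≈ 23.3 Hz.

23.3 Hz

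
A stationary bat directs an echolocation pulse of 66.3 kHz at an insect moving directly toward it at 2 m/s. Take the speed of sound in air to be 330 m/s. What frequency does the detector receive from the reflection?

At the insect (a moving observer), f₁ = f₀ · (v + u)/v = 66.3 × 332/330 ≈ 66.7 kHz.
On reflection it acts as a source moving toward the stationary detector: f₂ = f₁ · v/(v − u) = 66.7 × 330/328 ≈ 67.1 kHz.
Equivalently f₂ = f₀ · (v + u)/(v − u).

67.1 kHz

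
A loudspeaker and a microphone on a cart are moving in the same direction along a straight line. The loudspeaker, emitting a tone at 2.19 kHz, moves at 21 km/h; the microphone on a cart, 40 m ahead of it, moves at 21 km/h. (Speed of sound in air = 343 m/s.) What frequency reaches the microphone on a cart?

2.19 kHz

21 km/h = 5.833 m/s; 21 km/h = 5.833 m/s.
The microphone on a cart is ahead, so the loudspeaker is moving toward it while the microphone on a cart is moving away from the loudspeaker.
With source approaching and observer receding, f' = f · (v − v_o)/(v − v_s).
f' = 2.19 × (343 − 5.833)/(343 − 5.833) = 2.19 × 337.17/337.17 ≈ 2.19 kHz.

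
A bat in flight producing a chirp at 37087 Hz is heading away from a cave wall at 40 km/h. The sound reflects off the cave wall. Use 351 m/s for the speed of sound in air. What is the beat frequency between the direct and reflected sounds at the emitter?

40 km/h = 11.11 m/s.
The cave wall receives the sound from a moving source: f₁ = f₀ · v/(v + v_e) = 37087 × 351/362.11 ≈ 35949 Hz.
On the return leg the bat in flight is a moving observer: f₂ = f₁ · (v − v_e)/v = 35949 × 339.89/351 ≈ 34811 Hz.
Beat against the emitted tone: |f₂ − f₀| = 2v_e·f₀/(v + v_e) = 2 × 11.11 × 37087/362.11 ≈ 2276 Hz.

2276 Hz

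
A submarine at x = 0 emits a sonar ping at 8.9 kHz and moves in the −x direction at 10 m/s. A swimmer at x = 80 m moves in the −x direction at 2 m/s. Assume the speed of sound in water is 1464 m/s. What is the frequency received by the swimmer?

8.85 kHz

The observer lies on the +x side, so the source is heading away from the observer and the observer is heading toward the source.
With source receding and observer approaching, f' = f · (v + v_o)/(v + v_s).
f' = 8.9 × (1464 + 2)/(1464 + 10) = 8.9 × 1466/1474 ≈ 8.85 kHz.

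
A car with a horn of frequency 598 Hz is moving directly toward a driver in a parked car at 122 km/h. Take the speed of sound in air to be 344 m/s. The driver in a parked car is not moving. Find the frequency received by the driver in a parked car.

663 Hz

122 km/h = 33.89 m/s.
Moving source, stationary observer: f' = f · v/(v − v_s) since the source is approaching.
f' = 598 × 344/(344 − 33.89) = 598 × 344/310.1 ≈ 663 Hz.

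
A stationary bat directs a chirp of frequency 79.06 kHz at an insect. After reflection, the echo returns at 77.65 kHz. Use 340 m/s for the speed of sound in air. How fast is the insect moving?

3.1 m/s

Double Doppler shift off a moving reflector: f₂ = f₀ · (v + u)/(v − u) (u > 0 toward emitter).
Rearranging, u = v · (f₂ − f₀)/(f₂ + f₀) = 340 × -1.41/156.71 ≈ -3.1 m/s.
So the insect is moving at 3.1 m/s away from the emitter.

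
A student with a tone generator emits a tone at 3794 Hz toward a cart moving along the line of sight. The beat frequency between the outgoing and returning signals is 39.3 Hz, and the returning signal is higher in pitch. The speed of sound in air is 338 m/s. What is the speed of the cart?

1.74 m/s

Double Doppler shift off a moving reflector: f₂ = f₀ · (v + u)/(v − u) (u > 0 toward emitter).
Returning signal is higher, so f₂ = f₀ + Δf = 3794 + 39.3 = 3833.3 Hz.
Rearranging, u = v · (f₂ − f₀)/(f₂ + f₀) = 338 × 39.3/7627.3 ≈ 1.74 m/s.
So the cart is moving at 1.74 m/s toward the emitter.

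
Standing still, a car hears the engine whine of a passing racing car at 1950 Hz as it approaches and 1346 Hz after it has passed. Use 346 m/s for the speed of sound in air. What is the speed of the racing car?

f₁/f₂ = (v + v_s)/(v − v_s), so v_s = v · (f₁ − f₂)/(f₁ + f₂).
v_s = 346 × (1950 − 1346)/(1950 + 1346) = 346 × 604/3296 ≈ 63 m/s.

63 m/s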